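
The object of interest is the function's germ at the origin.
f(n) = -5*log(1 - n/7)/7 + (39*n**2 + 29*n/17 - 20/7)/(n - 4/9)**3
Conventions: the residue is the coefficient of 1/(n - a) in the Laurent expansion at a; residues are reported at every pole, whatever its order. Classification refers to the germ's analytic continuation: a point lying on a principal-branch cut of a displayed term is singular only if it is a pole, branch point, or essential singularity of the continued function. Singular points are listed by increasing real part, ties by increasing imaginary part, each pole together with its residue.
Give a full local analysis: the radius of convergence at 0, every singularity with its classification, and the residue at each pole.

Radius of convergence at 0: 4/9.
At 4/9: a pole of order 3; residue 39.
At 7: a logarithmic branch point.

Denominator factor (n - 4/9)^3: pole of order 3 at 4/9, modulus 4/9.
Branch term (-5/7)*log(1 - n/(7)): its argument vanishes at n = 7, a logarithmic branch point, modulus 7.
The radius of convergence is the smallest modulus among the singular points: 4/9.
The branch term is analytic at 4/9 and contributes nothing to the residue; only the rational part matters.
At the order-3 pole 4/9 set g(n) = (n - (4/9))^3*(rational part) = 39*n**2 + 29*n/17 - 20/7.
Order-3 pole: residue = g''(a)/2; g''(4/9) = 78, so the residue is 39.
List the singular points by increasing real part (a conjugate pair: the negative imaginary part first).


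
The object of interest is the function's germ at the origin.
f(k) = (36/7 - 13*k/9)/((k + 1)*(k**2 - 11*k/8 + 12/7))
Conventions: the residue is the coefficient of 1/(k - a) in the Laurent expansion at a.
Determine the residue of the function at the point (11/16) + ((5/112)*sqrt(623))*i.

The residue is (-1660/2061) - ((236/10305)*sqrt(623))*i.

The factor k**2 - 11*k/8 + 12/7 splits as (k - a)(k - a') with a = (11/16) + ((5/112)*sqrt(623))*i, a' = (11/16) - ((5/112)*sqrt(623))*i. At the order-1 pole a set g(k) = (k - a)*f(k) = [(36/7 - 13*k/9)/(k + 1)] / (k - a').
Simple pole: residue = g(a) at a = (11/16) + ((5/112)*sqrt(623))*i, which is (-1660/2061) - ((236/10305)*sqrt(623))*i.


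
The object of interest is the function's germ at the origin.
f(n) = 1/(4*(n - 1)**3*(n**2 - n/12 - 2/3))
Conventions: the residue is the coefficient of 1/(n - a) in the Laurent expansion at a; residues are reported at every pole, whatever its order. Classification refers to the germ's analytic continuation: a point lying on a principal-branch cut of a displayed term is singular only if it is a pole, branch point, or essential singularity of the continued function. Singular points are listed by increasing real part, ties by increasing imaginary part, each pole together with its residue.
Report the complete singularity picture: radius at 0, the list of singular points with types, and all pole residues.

Denominator factor (n**2 - n/12 - 2/3): discriminant 385/144, real irrational roots 1/24 + (1/24)*sqrt(385) and 1/24 - (1/24)*sqrt(385); poles of order 1, moduli 1/24 + (1/24)*sqrt(385) and -1/24 + (1/24)*sqrt(385).
Denominator factor (n - 1)^3: pole of order 3 at 1, modulus 1.
The radius of convergence is the smallest modulus among the singular points: -1/24 + (1/24)*sqrt(385).
The factor n**2 - n/12 - 2/3 splits as (n - a)(n - a') with a = 1/24 - (1/24)*sqrt(385), a' = 1/24 + (1/24)*sqrt(385). At the order-1 pole a set g(n) = (n - a)*f(n) = [1/(4*(n - 1)**3)] / (n - a').
Simple pole: residue = g(a) at a = 1/24 - (1/24)*sqrt(385), which is -493/18 + (9683/6930)*sqrt(385).
The factor n**2 - n/12 - 2/3 splits as (n - a)(n - a') with a = 1/24 + (1/24)*sqrt(385), a' = 1/24 - (1/24)*sqrt(385). At the order-1 pole a set g(n) = (n - a)*f(n) = [1/(4*(n - 1)**3)] / (n - a').
Simple pole: residue = g(a) at a = 1/24 + (1/24)*sqrt(385), which is -493/18 - (9683/6930)*sqrt(385).
At the order-3 pole 1 set g(n) = (n - (1))^3*f(n) = 1/(4*(n**2 - n/12 - 2/3)).
Order-3 pole: residue = g''(a)/2; g''(1) = 986/9, so the residue is 493/9.
List the singular points by increasing real part (a conjugate pair: the negative imaginary part first).

Radius of convergence at 0: -1/24 + (1/24)*sqrt(385).
At 1/24 - (1/24)*sqrt(385): a pole of order 1; residue -493/18 + (9683/6930)*sqrt(385).
At 1/24 + (1/24)*sqrt(385): a pole of order 1; residue -493/18 - (9683/6930)*sqrt(385).
At 1: a pole of order 3; residue 493/9.


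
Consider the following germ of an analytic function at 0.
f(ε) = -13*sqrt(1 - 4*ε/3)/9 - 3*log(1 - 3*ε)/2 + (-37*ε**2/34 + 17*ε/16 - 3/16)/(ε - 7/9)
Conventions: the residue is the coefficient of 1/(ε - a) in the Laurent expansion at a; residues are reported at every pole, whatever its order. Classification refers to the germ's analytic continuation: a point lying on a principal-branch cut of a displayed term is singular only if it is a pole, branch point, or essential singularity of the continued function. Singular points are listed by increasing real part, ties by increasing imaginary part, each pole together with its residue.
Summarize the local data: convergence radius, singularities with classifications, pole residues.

Denominator factor (ε - 7/9): pole of order 1 at 7/9, modulus 7/9.
Branch term (-13/9)*sqrt(1 - ε/(3/4)): its argument vanishes at ε = 3/4, a square-root branch point, modulus 3/4.
Branch term (-3/2)*log(1 - ε/(1/3)): its argument vanishes at ε = 1/3, a logarithmic branch point, modulus 1/3.
The radius of convergence is the smallest modulus among the singular points: 1/3.
The branch terms are analytic at 7/9 and contribute nothing to the residue; only the rational part matters.
At the order-1 pole 7/9 set g(ε) = (ε - (7/9))*(rational part) = -37*ε**2/34 + 17*ε/16 - 3/16.
Simple pole: residue = g(a) at a = 7/9, which is -107/5508.
List the singular points by increasing real part (a conjugate pair: the negative imaginary part first).

Radius of convergence at 0: 1/3.
At 1/3: a logarithmic branch point.
At 3/4: an algebraic (square-root) branch point.
At 7/9: a pole of order 1; residue -107/5508.


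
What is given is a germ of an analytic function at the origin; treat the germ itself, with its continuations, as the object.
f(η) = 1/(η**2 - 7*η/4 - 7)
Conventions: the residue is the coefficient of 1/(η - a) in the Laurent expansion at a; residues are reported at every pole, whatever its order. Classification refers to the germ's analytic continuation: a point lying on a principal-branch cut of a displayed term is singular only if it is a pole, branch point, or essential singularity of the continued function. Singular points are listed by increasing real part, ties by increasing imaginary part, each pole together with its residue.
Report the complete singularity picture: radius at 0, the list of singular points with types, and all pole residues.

Radius of convergence at 0: -7/8 + (1/8)*sqrt(497).
At 7/8 - (1/8)*sqrt(497): a pole of order 1; residue -(4/497)*sqrt(497).
At 7/8 + (1/8)*sqrt(497): a pole of order 1; residue (4/497)*sqrt(497).

Denominator factor (η**2 - 7*η/4 - 7): discriminant 497/16, real irrational roots 7/8 + (1/8)*sqrt(497) and 7/8 - (1/8)*sqrt(497); poles of order 1, moduli 7/8 + (1/8)*sqrt(497) and -7/8 + (1/8)*sqrt(497).
The radius of convergence is the smallest modulus among the singular points: -7/8 + (1/8)*sqrt(497).
The factor η**2 - 7*η/4 - 7 splits as (η - a)(η - a') with a = 7/8 - (1/8)*sqrt(497), a' = 7/8 + (1/8)*sqrt(497). At the order-1 pole a set g(η) = (η - a)*f(η) = [1] / (η - a').
Simple pole: residue = g(a) at a = 7/8 - (1/8)*sqrt(497), which is -(4/497)*sqrt(497).
The factor η**2 - 7*η/4 - 7 splits as (η - a)(η - a') with a = 7/8 + (1/8)*sqrt(497), a' = 7/8 - (1/8)*sqrt(497). At the order-1 pole a set g(η) = (η - a)*f(η) = [1] / (η - a').
Simple pole: residue = g(a) at a = 7/8 + (1/8)*sqrt(497), which is (4/497)*sqrt(497).
List the singular points by increasing real part (a conjugate pair: the negative imaginary part first).


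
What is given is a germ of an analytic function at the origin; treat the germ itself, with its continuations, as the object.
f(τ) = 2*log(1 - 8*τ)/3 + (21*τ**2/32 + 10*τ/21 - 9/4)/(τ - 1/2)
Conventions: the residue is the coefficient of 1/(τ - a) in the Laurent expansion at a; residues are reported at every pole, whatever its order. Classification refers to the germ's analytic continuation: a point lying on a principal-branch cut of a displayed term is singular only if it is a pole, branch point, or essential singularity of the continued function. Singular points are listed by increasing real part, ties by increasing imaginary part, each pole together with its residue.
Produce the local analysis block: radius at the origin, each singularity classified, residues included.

Radius of convergence at 0: 1/8.
At 1/8: a logarithmic branch point.
At 1/2: a pole of order 1; residue -4967/2688.

Denominator factor (τ - 1/2): pole of order 1 at 1/2, modulus 1/2.
Branch term (2/3)*log(1 - τ/(1/8)): its argument vanishes at τ = 1/8, a logarithmic branch point, modulus 1/8.
The radius of convergence is the smallest modulus among the singular points: 1/8.
The branch term is analytic at 1/2 and contributes nothing to the residue; only the rational part matters.
At the order-1 pole 1/2 set g(τ) = (τ - (1/2))*(rational part) = 21*τ**2/32 + 10*τ/21 - 9/4.
Simple pole: residue = g(a) at a = 1/2, which is -4967/2688.
List the singular points by increasing real part (a conjugate pair: the negative imaginary part first).


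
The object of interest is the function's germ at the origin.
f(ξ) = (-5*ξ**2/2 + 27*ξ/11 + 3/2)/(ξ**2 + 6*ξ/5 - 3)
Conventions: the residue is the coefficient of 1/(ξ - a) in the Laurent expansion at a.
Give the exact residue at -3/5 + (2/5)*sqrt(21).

The factor ξ**2 + 6*ξ/5 - 3 splits as (ξ - a)(ξ - a') with a = -3/5 + (2/5)*sqrt(21), a' = -3/5 - (2/5)*sqrt(21). At the order-1 pole a set g(ξ) = (ξ - a)*f(ξ) = [-5*ξ**2/2 + 27*ξ/11 + 3/2] / (ξ - a').
Simple pole: residue = g(a) at a = -3/5 + (2/5)*sqrt(21), which is 30/11 - (85/154)*sqrt(21).

The residue is 30/11 - (85/154)*sqrt(21).


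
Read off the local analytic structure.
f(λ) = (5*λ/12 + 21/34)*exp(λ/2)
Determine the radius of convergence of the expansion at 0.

The radius of convergence is infinite.

The factor exp(λ/2) is entire and contributes no finite singular point.
The polynomial part has no poles.
No finite singular points: the Taylor series at 0 converges everywhere.


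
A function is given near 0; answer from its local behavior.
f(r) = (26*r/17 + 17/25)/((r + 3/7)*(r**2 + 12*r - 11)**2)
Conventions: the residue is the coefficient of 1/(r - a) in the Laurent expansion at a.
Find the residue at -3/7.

At the order-1 pole -3/7 set g(r) = (r - (-3/7))*f(r) = (26*r/17 + 17/25)/(r**2 + 12*r - 11)**2.
Simple pole: residue = g(a) at a = -3/7, which is 25039/259897700.

The residue is 25039/259897700.


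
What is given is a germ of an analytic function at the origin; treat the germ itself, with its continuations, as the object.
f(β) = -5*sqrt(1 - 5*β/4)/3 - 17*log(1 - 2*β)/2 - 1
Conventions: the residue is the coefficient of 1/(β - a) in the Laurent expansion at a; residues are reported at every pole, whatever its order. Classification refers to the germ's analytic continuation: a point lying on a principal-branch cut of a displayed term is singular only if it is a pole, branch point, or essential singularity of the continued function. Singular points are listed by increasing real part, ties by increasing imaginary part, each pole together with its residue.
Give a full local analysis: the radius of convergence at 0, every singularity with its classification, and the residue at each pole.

Branch term (-17/2)*log(1 - β/(1/2)): its argument vanishes at β = 1/2, a logarithmic branch point, modulus 1/2.
Branch term (-5/3)*sqrt(1 - β/(4/5)): its argument vanishes at β = 4/5, a square-root branch point, modulus 4/5.
The radius of convergence is the smallest modulus among the singular points: 1/2.
List the singular points by increasing real part (a conjugate pair: the negative imaginary part first).

Radius of convergence at 0: 1/2.
At 1/2: a logarithmic branch point.
At 4/5: an algebraic (square-root) branch point.


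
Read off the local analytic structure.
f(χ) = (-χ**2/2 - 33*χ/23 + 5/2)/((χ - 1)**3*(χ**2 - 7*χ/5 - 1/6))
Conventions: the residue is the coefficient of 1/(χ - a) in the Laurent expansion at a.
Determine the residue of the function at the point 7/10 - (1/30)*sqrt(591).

The factor χ**2 - 7*χ/5 - 1/6 splits as (χ - a)(χ - a') with a = 7/10 - (1/30)*sqrt(591), a' = 7/10 + (1/30)*sqrt(591). At the order-1 pole a set g(χ) = (χ - a)*f(χ) = [(-χ**2/2 - 33*χ/23 + 5/2)/(χ - 1)**3] / (χ - a').
Simple pole: residue = g(a) at a = 7/10 - (1/30)*sqrt(591), which is -288525/225998 + (4527375/44521606)*sqrt(591).

The residue is -288525/225998 + (4527375/44521606)*sqrt(591).


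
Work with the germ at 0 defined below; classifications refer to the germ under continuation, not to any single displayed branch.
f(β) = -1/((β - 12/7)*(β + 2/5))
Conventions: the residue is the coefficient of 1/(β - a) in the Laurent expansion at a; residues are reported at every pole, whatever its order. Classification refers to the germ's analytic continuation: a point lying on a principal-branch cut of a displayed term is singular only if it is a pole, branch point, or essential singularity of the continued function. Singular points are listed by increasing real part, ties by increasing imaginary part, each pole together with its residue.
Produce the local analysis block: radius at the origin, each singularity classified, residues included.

Radius of convergence at 0: 2/5.
At -2/5: a pole of order 1; residue 35/74.
At 12/7: a pole of order 1; residue -35/74.

Denominator factor (β - 12/7): pole of order 1 at 12/7, modulus 12/7.
Denominator factor (β + 2/5): pole of order 1 at -2/5, modulus 2/5.
The radius of convergence is the smallest modulus among the singular points: 2/5.
At the order-1 pole -2/5 set g(β) = (β - (-2/5))*f(β) = -1/(β - 12/7).
Simple pole: residue = g(a) at a = -2/5, which is 35/74.
At the order-1 pole 12/7 set g(β) = (β - (12/7))*f(β) = -1/(β + 2/5).
Simple pole: residue = g(a) at a = 12/7, which is -35/74.
List the singular points by increasing real part (a conjugate pair: the negative imaginary part first).


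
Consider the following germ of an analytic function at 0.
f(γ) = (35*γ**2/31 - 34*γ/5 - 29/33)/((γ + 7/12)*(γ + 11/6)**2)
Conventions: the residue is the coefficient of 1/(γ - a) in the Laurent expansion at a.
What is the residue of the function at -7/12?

The residue is 852461/383625.

At the order-1 pole -7/12 set g(γ) = (γ - (-7/12))*f(γ) = (35*γ**2/31 - 34*γ/5 - 29/33)/(γ + 11/6)**2.
Simple pole: residue = g(a) at a = -7/12, which is 852461/383625.


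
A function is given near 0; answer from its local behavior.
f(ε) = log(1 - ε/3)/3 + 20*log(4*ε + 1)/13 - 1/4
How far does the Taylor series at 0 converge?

Branch term (20/13)*log(1 - ε/(-1/4)): its argument vanishes at ε = -1/4, a logarithmic branch point, modulus 1/4.
Branch term (1/3)*log(1 - ε/(3)): its argument vanishes at ε = 3, a logarithmic branch point, modulus 3.
The radius of convergence is the smallest modulus among the singular points: 1/4.

The radius of convergence is 1/4.


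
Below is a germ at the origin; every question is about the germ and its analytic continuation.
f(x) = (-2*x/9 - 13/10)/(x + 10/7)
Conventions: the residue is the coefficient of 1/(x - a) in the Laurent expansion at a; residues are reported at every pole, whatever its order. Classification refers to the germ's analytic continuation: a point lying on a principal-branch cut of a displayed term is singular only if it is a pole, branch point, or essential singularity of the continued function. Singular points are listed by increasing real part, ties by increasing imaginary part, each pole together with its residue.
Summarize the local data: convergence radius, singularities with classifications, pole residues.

Denominator factor (x + 10/7): pole of order 1 at -10/7, modulus 10/7.
The radius of convergence is the smallest modulus among the singular points: 10/7.
At the order-1 pole -10/7 set g(x) = (x - (-10/7))*f(x) = -2*x/9 - 13/10.
Simple pole: residue = g(a) at a = -10/7, which is -619/630.

Radius of convergence at 0: 10/7.
At -10/7: a pole of order 1; residue -619/630.


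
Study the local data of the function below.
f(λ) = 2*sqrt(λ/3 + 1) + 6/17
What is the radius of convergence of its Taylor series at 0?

Branch term (2)*sqrt(1 - λ/(-3)): its argument vanishes at λ = -3, a square-root branch point, modulus 3.
The radius of convergence is the smallest modulus among the singular points: 3.

The radius of convergence is 3.


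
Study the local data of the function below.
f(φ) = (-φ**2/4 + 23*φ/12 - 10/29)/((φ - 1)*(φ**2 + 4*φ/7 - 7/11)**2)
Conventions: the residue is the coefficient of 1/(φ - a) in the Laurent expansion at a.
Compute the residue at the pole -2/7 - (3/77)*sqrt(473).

The factor φ**2 + 4*φ/7 - 7/11 splits as (φ - a)(φ - a') with a = -2/7 - (3/77)*sqrt(473), a' = -2/7 + (3/77)*sqrt(473). At the order-2 pole a set g(φ) = (φ - a)^2*f(φ) = [(-φ**2/4 + 23*φ/12 - 10/29)/(φ - 1)] / (φ - a')^2.
Order-2 pole: residue = g'(a); g'(-2/7 - (3/77)*sqrt(473)) = -681835/902016 + (662431/12928896)*sqrt(473), so the residue is -681835/902016 + (662431/12928896)*sqrt(473).

The residue is -681835/902016 + (662431/12928896)*sqrt(473).


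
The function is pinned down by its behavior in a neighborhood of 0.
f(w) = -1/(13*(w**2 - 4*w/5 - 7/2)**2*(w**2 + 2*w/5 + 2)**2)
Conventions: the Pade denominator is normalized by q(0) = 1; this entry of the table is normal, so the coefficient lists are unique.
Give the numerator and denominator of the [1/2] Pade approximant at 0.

The Pade approximant has numerator coefficients [-1/637, 59/78442]; denominator coefficients [1, 2281/6034, 154697/527975].

Taylor coefficients needed (expand at 0): a_0 = -1/637, a_1 = 6/4459, a_2 = -38/780325, a_3 = -2053/5462275.
Write the denominator as Q(w) = 1 + q1*w + q2*w^2. Requiring Q*f - P = O(w^4) with deg P <= 1 kills the coefficients of w^2..w^3 in Q*f:
  w^2: a_2 + q1*a_1 + q2*a_0 = 0, i.e. -38/780325 + (6/4459)*q1 + (-1/637)*q2 = 0.
  w^3: a_3 + q1*a_2 + q2*a_1 = 0, i.e. -2053/5462275 + (-38/780325)*q1 + (6/4459)*q2 = 0.
Solving this linear system: q1 = 2281/6034, q2 = 154697/527975.
The numerator is Q*f truncated at degree 1: P0 = a_0 = -1/637; P1 = a_1 + q1*a_0 = 59/78442.


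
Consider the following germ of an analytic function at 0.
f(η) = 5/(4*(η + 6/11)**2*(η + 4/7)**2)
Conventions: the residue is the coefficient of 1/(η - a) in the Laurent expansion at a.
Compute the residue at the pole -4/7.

The residue is 2282665/16.

At the order-2 pole -4/7 set g(η) = (η - (-4/7))^2*f(η) = 5/(4*(η + 6/11)**2).
Order-2 pole: residue = g'(a); g'(-4/7) = 2282665/16, so the residue is 2282665/16.


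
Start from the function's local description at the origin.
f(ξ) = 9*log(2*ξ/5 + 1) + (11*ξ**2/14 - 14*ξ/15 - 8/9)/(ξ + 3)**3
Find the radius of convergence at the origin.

Denominator factor (ξ + 3)^3: pole of order 3 at -3, modulus 3.
Branch term (9)*log(1 - ξ/(-5/2)): its argument vanishes at ξ = -5/2, a logarithmic branch point, modulus 5/2.
The radius of convergence is the smallest modulus among the singular points: 5/2.

The radius of convergence is 5/2.


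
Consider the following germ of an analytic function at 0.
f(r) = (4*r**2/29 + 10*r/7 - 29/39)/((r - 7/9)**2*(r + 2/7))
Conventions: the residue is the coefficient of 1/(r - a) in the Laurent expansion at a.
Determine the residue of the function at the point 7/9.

At the order-2 pole 7/9 set g(r) = (r - (7/9))^2*f(r) = (4*r**2/29 + 10*r/7 - 29/39)/(r + 2/7).
Order-2 pole: residue = g'(a); g'(7/9) = 1939963/1692353, so the residue is 1939963/1692353.

The residue is 1939963/1692353.


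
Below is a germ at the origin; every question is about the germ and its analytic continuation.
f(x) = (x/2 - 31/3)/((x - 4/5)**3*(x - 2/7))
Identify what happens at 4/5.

The point is a pole of order 3.

The denominator factor x - 4/5 vanishes at 4/5 and appears to the power 3; the numerator there equals -149/15, nonzero, and no other factor vanishes.
Hence a pole whose order is the multiplicity, 3.


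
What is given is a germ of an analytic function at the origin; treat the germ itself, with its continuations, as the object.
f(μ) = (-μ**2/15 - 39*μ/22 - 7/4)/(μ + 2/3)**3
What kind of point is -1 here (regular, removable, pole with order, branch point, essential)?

Denominator factors: μ + 2/3 = -1/3 at μ = -1 — none vanishes.
So the germ continues analytically to -1.

The point is a regular point.


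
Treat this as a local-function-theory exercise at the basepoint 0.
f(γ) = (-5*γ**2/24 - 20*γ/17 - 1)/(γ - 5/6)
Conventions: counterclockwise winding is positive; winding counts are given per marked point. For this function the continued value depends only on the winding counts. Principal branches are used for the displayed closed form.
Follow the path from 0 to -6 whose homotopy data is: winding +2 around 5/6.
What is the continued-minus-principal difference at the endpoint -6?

Continued minus principal equals 0.

The function is rational, hence single-valued: continuing it around any pole returns the same value, so the difference is 0.


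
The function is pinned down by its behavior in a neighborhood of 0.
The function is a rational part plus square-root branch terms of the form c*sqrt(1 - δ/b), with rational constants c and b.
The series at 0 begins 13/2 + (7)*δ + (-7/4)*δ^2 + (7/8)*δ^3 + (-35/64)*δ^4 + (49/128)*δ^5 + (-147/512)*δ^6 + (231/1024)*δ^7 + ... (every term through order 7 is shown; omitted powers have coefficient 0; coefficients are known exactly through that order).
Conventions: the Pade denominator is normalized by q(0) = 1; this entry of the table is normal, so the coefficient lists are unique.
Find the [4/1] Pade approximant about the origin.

Taylor coefficients needed (read off): a_0 = 13/2, a_1 = 7, a_2 = -7/4, a_3 = 7/8, a_4 = -35/64, a_5 = 49/128.
Write the denominator as Q(δ) = 1 + q1*δ. Requiring Q*f - P = O(δ^6) with deg P <= 4 kills the coefficients of δ^5..δ^5 in Q*f:
  δ^5: a_5 + q1*a_4 = 0, i.e. 49/128 + (-35/64)*q1 = 0.
Solving this linear system: q1 = 7/10.
The numerator is Q*f truncated at degree 4: P0 = a_0 = 13/2; P1 = a_1 + q1*a_0 = 231/20; P2 = a_2 + q1*a_1 = 63/20; P3 = a_3 + q1*a_2 = -7/20; P4 = a_4 + q1*a_3 = 21/320.

The Pade approximant has numerator coefficients [13/2, 231/20, 63/20, -7/20, 21/320]; denominator coefficients [1, 7/10].


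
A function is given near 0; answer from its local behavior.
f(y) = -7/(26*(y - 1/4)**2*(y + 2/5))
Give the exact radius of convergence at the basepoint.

The radius of convergence is 1/4.

Denominator factor (y + 2/5): pole of order 1 at -2/5, modulus 2/5.
Denominator factor (y - 1/4)^2: pole of order 2 at 1/4, modulus 1/4.
The radius of convergence is the smallest modulus among the singular points: 1/4.


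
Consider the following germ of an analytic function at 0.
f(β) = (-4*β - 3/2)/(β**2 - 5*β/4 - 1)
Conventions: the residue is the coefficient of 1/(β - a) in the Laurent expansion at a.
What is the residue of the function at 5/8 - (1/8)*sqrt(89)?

The factor β**2 - 5*β/4 - 1 splits as (β - a)(β - a') with a = 5/8 - (1/8)*sqrt(89), a' = 5/8 + (1/8)*sqrt(89). At the order-1 pole a set g(β) = (β - a)*f(β) = [-4*β - 3/2] / (β - a').
Simple pole: residue = g(a) at a = 5/8 - (1/8)*sqrt(89), which is -2 + (16/89)*sqrt(89).

The residue is -2 + (16/89)*sqrt(89).


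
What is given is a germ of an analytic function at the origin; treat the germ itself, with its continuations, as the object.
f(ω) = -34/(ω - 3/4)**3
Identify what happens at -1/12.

The point is a regular point.

Denominator factors: ω - 3/4 = -5/6 at ω = -1/12 — none vanishes.
So the germ continues analytically to -1/12.


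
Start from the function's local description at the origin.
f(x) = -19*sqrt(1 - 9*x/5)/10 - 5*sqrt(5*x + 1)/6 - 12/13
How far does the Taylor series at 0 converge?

The radius of convergence is 1/5.

Branch term (-19/10)*sqrt(1 - x/(5/9)): its argument vanishes at x = 5/9, a square-root branch point, modulus 5/9.
Branch term (-5/6)*sqrt(1 - x/(-1/5)): its argument vanishes at x = -1/5, a square-root branch point, modulus 1/5.
The radius of convergence is the smallest modulus among the singular points: 1/5.


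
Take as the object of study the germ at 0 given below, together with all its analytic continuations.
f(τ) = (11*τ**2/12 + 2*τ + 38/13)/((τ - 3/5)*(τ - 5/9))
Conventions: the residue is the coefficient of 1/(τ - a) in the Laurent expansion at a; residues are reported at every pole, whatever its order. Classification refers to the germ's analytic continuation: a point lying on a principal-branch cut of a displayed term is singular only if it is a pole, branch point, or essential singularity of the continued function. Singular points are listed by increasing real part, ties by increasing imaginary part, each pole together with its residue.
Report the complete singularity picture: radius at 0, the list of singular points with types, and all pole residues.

Denominator factor (τ - 3/5): pole of order 1 at 3/5, modulus 3/5.
Denominator factor (τ - 5/9): pole of order 1 at 5/9, modulus 5/9.
The radius of convergence is the smallest modulus among the singular points: 5/9.
At the order-1 pole 5/9 set g(τ) = (τ - (5/9))*f(τ) = (11*τ**2/12 + 2*τ + 38/13)/(τ - 3/5).
Simple pole: residue = g(a) at a = 5/9, which is -272755/2808.
At the order-1 pole 3/5 set g(τ) = (τ - (3/5))*f(τ) = (11*τ**2/12 + 2*τ + 38/13)/(τ - 5/9).
Simple pole: residue = g(a) at a = 3/5, which is 52101/520.
List the singular points by increasing real part (a conjugate pair: the negative imaginary part first).

Radius of convergence at 0: 5/9.
At 5/9: a pole of order 1; residue -272755/2808.
At 3/5: a pole of order 1; residue 52101/520.


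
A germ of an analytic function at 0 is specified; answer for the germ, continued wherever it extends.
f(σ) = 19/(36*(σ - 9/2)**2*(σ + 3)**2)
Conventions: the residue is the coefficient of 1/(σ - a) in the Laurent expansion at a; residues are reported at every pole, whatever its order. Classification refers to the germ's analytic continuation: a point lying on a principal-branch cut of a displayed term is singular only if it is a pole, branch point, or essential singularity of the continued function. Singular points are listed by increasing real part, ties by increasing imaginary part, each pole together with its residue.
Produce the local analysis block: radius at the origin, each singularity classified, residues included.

Denominator factor (σ - 9/2)^2: pole of order 2 at 9/2, modulus 9/2.
Denominator factor (σ + 3)^2: pole of order 2 at -3, modulus 3.
The radius of convergence is the smallest modulus among the singular points: 3.
At the order-2 pole -3 set g(σ) = (σ - (-3))^2*f(σ) = 19/(36*(σ - 9/2)**2).
Order-2 pole: residue = g'(a); g'(-3) = 76/30375, so the residue is 76/30375.
At the order-2 pole 9/2 set g(σ) = (σ - (9/2))^2*f(σ) = 19/(36*(σ + 3)**2).
Order-2 pole: residue = g'(a); g'(9/2) = -76/30375, so the residue is -76/30375.
List the singular points by increasing real part (a conjugate pair: the negative imaginary part first).

Radius of convergence at 0: 3.
At -3: a pole of order 2; residue 76/30375.
At 9/2: a pole of order 2; residue -76/30375.


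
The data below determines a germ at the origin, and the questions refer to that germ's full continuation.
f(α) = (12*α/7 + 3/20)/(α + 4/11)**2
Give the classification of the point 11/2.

The point is a regular point.

Denominator factors: α + 4/11 = 129/22 at α = 11/2 — none vanishes.
So the germ continues analytically to 11/2.


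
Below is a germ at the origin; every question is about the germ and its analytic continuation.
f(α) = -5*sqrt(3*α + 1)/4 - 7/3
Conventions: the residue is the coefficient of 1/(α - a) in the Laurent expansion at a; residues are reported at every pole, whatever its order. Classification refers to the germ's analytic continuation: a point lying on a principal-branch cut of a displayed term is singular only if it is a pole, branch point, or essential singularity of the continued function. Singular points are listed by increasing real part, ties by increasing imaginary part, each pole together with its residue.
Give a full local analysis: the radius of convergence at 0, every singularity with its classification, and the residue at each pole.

Radius of convergence at 0: 1/3.
At -1/3: an algebraic (square-root) branch point.

Branch term (-5/4)*sqrt(1 - α/(-1/3)): its argument vanishes at α = -1/3, a square-root branch point, modulus 1/3.
The radius of convergence is the smallest modulus among the singular points: 1/3.


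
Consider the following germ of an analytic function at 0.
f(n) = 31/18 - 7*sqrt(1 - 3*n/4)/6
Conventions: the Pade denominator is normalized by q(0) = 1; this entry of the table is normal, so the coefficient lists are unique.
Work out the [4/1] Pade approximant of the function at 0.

The Pade approximant has numerator coefficients [5/9, 7/48, -189/1280, -63/5120, -567/327680]; denominator coefficients [1, -21/40].

Taylor coefficients needed (expand at 0): a_0 = 5/9, a_1 = 7/16, a_2 = 21/256, a_3 = 63/2048, a_4 = 945/65536, a_5 = 3969/524288.
Write the denominator as Q(n) = 1 + q1*n. Requiring Q*f - P = O(n^6) with deg P <= 4 kills the coefficients of n^5..n^5 in Q*f:
  n^5: a_5 + q1*a_4 = 0, i.e. 3969/524288 + (945/65536)*q1 = 0.
Solving this linear system: q1 = -21/40.
The numerator is Q*f truncated at degree 4: P0 = a_0 = 5/9; P1 = a_1 + q1*a_0 = 7/48; P2 = a_2 + q1*a_1 = -189/1280; P3 = a_3 + q1*a_2 = -63/5120; P4 = a_4 + q1*a_3 = -567/327680.


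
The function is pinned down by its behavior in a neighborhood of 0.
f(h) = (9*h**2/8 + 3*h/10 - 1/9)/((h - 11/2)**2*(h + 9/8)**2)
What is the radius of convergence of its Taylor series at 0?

The radius of convergence is 9/8.

Denominator factor (h - 11/2)^2: pole of order 2 at 11/2, modulus 11/2.
Denominator factor (h + 9/8)^2: pole of order 2 at -9/8, modulus 9/8.
The radius of convergence is the smallest modulus among the singular points: 9/8.


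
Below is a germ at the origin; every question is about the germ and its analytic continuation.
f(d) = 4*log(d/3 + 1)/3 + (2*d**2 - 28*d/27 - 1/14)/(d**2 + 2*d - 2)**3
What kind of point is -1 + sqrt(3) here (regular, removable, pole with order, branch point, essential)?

The point is a pole of order 3.

The denominator factor d**2 + 2*d - 2 vanishes at -1 + sqrt(3) and appears to the power 3; the numerator there equals 3389/378 - (136/27)*sqrt(3), nonzero, and no other factor vanishes.
The branch terms are analytic at this point.
Hence a pole whose order is the multiplicity, 3.


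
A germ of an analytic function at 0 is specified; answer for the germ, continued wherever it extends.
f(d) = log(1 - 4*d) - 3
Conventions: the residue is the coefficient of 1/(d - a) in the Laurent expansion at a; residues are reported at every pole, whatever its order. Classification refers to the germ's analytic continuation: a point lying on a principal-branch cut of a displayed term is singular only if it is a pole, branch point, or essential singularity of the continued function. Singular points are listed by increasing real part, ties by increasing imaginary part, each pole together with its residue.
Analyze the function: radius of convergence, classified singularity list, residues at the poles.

Radius of convergence at 0: 1/4.
At 1/4: a logarithmic branch point.

Branch term (1)*log(1 - d/(1/4)): its argument vanishes at d = 1/4, a logarithmic branch point, modulus 1/4.
The radius of convergence is the smallest modulus among the singular points: 1/4.


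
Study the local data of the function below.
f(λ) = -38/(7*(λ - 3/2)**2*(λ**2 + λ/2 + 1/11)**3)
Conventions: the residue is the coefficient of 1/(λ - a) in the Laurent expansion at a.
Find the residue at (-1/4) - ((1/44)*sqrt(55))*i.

The factor λ**2 + λ/2 + 1/11 splits as (λ - a)(λ - a') with a = (-1/4) - ((1/44)*sqrt(55))*i, a' = (-1/4) + ((1/44)*sqrt(55))*i. At the order-3 pole a set g(λ) = (λ - a)^3*f(λ) = [-38/(7*(λ - 3/2)**2)] / (λ - a')^3.
Order-3 pole: residue = g''(a)/2; g''((-1/4) - ((1/44)*sqrt(55))*i) = (-834537/1336336) - ((777899173953/1169294000)*sqrt(55))*i, so the residue is (-834537/2672672) - ((777899173953/2338588000)*sqrt(55))*i.

The residue is (-834537/2672672) - ((777899173953/2338588000)*sqrt(55))*i.


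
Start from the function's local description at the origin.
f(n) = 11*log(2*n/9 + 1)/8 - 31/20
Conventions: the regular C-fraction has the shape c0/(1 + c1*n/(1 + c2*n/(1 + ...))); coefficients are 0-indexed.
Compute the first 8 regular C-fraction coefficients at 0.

Taylor coefficients (expand at 0): a_0 = -31/20, a_1 = 11/36, a_2 = -11/324, a_3 = 11/2187, a_4 = -11/13122, a_5 = 44/295245, a_6 = -44/1594323, a_7 = 176/33480783.
c0 = a_0 = -31/20. Peel one level at a time: if S = 1 + c*n/S' with S'(0) = 1, then c is the n-coefficient of S and S' = c*n/(S - 1).
S_1 = c0/f = 1 + (55/279)*n + (440/25947)*n^2 + ...; c1 = 55/279.
S_2 = c1*n/(S_1 - 1) = 1 + (-8/93)*n + (-1/243)*n^2 + ...; c2 = -8/93.
S_3 = c2*n/(S_2 - 1) = 1 + (-31/648)*n + (3193/419904)*n^2 + ...; c3 = -31/648.
S_4 = c3*n/(S_3 - 1) = 1 + (103/648)*n + (-4/1215)*n^2 + ...; c4 = 103/648.
S_5 = c4*n/(S_4 - 1) = 1 + (32/1545)*n + (-13408/7161075)*n^2 + ...; c5 = 32/1545.
S_6 = c5*n/(S_5 - 1) = 1 + (419/4635)*n + (-1/315)*n^2 + ...; c6 = 419/4635.
S_7 = c6*n/(S_6 - 1) = 1 + (103/2933)*n + ...; c7 = 103/2933.

The regular C-fraction coefficients are [-31/20, 55/279, -8/93, -31/648, 103/648, 32/1545, 419/4635, 103/2933].


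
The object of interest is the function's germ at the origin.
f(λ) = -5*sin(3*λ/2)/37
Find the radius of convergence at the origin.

The factor -sin(3*λ/2) is entire and contributes no finite singular point.
The polynomial part has no poles.
No finite singular points: the Taylor series at 0 converges everywhere.

The radius of convergence is infinite.


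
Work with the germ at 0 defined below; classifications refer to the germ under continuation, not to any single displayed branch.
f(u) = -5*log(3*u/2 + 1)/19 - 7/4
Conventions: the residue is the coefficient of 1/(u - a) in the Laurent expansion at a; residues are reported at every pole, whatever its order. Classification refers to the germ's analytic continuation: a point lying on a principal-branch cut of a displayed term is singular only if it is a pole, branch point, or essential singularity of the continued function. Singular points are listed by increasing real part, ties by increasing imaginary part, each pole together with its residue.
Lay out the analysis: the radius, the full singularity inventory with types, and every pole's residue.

Radius of convergence at 0: 2/3.
At -2/3: a logarithmic branch point.

Branch term (-5/19)*log(1 - u/(-2/3)): its argument vanishes at u = -2/3, a logarithmic branch point, modulus 2/3.
The radius of convergence is the smallest modulus among the singular points: 2/3.


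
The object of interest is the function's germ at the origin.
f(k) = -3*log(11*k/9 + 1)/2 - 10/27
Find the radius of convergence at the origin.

The radius of convergence is 9/11.

Branch term (-3/2)*log(1 - k/(-9/11)): its argument vanishes at k = -9/11, a logarithmic branch point, modulus 9/11.
The radius of convergence is the smallest modulus among the singular points: 9/11.


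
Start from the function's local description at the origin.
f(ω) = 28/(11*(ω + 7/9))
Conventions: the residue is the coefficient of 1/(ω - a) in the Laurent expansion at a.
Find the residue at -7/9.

At the order-1 pole -7/9 set g(ω) = (ω - (-7/9))*f(ω) = 28/11.
Simple pole: residue = g(a) at a = -7/9, which is 28/11.

The residue is 28/11.


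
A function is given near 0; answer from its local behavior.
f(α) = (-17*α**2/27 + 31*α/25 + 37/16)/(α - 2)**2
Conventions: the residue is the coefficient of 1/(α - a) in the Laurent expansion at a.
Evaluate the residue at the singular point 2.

The residue is -863/675.

At the order-2 pole 2 set g(α) = (α - (2))^2*f(α) = -17*α**2/27 + 31*α/25 + 37/16.
Order-2 pole: residue = g'(a); g'(2) = -863/675, so the residue is -863/675.


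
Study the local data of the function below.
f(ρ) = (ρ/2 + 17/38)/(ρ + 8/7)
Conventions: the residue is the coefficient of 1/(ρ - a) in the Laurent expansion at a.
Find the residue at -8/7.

At the order-1 pole -8/7 set g(ρ) = (ρ - (-8/7))*f(ρ) = ρ/2 + 17/38.
Simple pole: residue = g(a) at a = -8/7, which is -33/266.

The residue is -33/266.


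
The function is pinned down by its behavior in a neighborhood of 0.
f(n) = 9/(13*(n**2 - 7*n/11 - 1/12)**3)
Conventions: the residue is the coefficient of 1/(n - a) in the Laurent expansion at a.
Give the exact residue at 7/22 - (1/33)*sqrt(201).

The factor n**2 - 7*n/11 - 1/12 splits as (n - a)(n - a') with a = 7/22 - (1/33)*sqrt(201), a' = 7/22 + (1/33)*sqrt(201). At the order-3 pole a set g(n) = (n - a)^3*f(n) = [9/13] / (n - a')^3.
Order-3 pole: residue = g''(a)/2; g''(7/22 - (1/33)*sqrt(201)) = -(39135393/31279352)*sqrt(201), so the residue is -(39135393/62558704)*sqrt(201).

The residue is -(39135393/62558704)*sqrt(201).


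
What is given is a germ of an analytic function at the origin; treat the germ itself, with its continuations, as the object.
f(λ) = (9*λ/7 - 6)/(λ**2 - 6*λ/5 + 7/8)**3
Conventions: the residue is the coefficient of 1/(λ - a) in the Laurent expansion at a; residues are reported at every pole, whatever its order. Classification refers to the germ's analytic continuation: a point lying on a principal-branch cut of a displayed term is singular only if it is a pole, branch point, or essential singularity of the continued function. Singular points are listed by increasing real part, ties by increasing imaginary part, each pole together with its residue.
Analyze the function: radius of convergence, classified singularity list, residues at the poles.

Denominator factor (λ**2 - 6*λ/5 + 7/8)^3: discriminant -103/50, complex-conjugate roots (3/5) + ((1/20)*sqrt(206))*i and (3/5) - ((1/20)*sqrt(206))*i; poles of order 3, moduli (1/4)*sqrt(14) and (1/4)*sqrt(14).
The radius of convergence is the smallest modulus among the singular points: (1/4)*sqrt(14).
The factor λ**2 - 6*λ/5 + 7/8 splits as (λ - a)(λ - a') with a = (3/5) - ((1/20)*sqrt(206))*i, a' = (3/5) + ((1/20)*sqrt(206))*i. At the order-3 pole a set g(λ) = (λ - a)^3*f(λ) = [9*λ/7 - 6] / (λ - a')^3.
Order-3 pole: residue = g''(a)/2; g''((3/5) - ((1/20)*sqrt(206))*i) = -((5490000/7649089)*sqrt(206))*i, so the residue is -((2745000/7649089)*sqrt(206))*i.
The factor λ**2 - 6*λ/5 + 7/8 splits as (λ - a)(λ - a') with a = (3/5) + ((1/20)*sqrt(206))*i, a' = (3/5) - ((1/20)*sqrt(206))*i. At the order-3 pole a set g(λ) = (λ - a)^3*f(λ) = [9*λ/7 - 6] / (λ - a')^3.
Order-3 pole: residue = g''(a)/2; g''((3/5) + ((1/20)*sqrt(206))*i) = ((5490000/7649089)*sqrt(206))*i, so the residue is ((2745000/7649089)*sqrt(206))*i.
List the singular points by increasing real part (a conjugate pair: the negative imaginary part first).

Radius of convergence at 0: (1/4)*sqrt(14).
At (3/5) - ((1/20)*sqrt(206))*i: a pole of order 3; residue -((2745000/7649089)*sqrt(206))*i.
At (3/5) + ((1/20)*sqrt(206))*i: a pole of order 3; residue ((2745000/7649089)*sqrt(206))*i.


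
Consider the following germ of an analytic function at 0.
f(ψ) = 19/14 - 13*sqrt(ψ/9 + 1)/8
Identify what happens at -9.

The term (-13/8)*sqrt(1 - ψ/(-9)) has argument 1 - -9/(-9) = 0 at -9: a square-root (algebraic, two-sheeted) branch point; the remaining terms are analytic or single-valued there.

The point is an algebraic (square-root) branch point.


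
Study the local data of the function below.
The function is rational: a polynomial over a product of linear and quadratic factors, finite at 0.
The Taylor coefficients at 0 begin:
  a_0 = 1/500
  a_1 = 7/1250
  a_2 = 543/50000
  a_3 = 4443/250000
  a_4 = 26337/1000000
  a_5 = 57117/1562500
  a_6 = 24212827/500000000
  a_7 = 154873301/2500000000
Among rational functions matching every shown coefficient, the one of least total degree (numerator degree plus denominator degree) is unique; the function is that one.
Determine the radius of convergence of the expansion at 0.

The radius of convergence is 1.

No rational of total degree below 5 reproduces all 8 coefficients; solving the [0/5] Pade equations on them gives f(y) = -1/(5*(y - 1)**3*(y + 10)**2), whose expansion matches every shown term.
Denominator factor (y + 10)^2: pole of order 2 at -10, modulus 10.
Denominator factor (y - 1)^3: pole of order 3 at 1, modulus 1.
The radius of convergence is the smallest modulus among the singular points: 1.
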